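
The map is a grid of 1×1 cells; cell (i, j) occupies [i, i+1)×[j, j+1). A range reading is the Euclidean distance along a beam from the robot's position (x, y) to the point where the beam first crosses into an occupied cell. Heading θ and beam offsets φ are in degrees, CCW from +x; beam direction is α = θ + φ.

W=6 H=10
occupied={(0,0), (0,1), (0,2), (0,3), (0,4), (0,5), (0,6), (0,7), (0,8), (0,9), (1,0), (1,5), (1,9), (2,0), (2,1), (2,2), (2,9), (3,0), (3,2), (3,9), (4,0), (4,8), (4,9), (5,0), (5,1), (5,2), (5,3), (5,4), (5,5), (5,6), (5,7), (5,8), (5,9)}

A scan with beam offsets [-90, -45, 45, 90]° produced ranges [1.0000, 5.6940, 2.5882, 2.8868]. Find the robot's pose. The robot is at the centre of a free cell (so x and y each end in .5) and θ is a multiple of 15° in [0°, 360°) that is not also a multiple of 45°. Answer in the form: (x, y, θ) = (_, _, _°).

(x, y, θ) = (2.5, 6.5, 300°)

Candidates: 27 free-cell centres × 16 headings = 432 poses. Raycast each; keep the one whose scan matches to 4 dp.
  (3.5, 6.5, 30°): beam 1 = 3.0000 ≠ 1.0000 ✗
  (4.5, 6.5, 75°): beam 1 = 0.5176 ≠ 1.0000 ✗
  (3.5, 1.5, 300°): beam 1 = 0.5774 ≠ 1.0000 ✗
  (3.5, 7.5, 330°): beam 1 = 5.0000 ≠ 1.0000 ✗
  …
  (2.5, 6.5, 300°): r_1=1.0000, r_2=5.6940, r_3=2.5882, r_4=2.8868 — all match ✓
Only this pose fits every beam.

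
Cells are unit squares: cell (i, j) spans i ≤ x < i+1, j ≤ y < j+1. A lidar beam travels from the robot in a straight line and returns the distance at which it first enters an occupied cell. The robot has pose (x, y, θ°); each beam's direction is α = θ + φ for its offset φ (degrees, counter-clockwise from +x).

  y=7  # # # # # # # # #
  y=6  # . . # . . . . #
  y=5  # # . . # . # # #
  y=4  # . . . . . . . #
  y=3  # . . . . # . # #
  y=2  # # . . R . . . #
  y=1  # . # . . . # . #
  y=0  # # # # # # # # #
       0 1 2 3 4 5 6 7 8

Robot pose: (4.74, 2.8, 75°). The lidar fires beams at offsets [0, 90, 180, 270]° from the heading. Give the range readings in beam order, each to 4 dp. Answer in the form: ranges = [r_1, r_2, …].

ranges = [1.0046, 3.8719, 1.8635, 3.3750]

beam 1: φ=0°, α=75°
  cosα=0.2588 sinα=0.9659 | (4,2) | tMaxX 1.0046 tMaxY 0.2071 | tΔX 3.8637 tΔY 1.0353
    t=0.2071 [y] (4,3)
    t=1.0046 [x] (5,3) — stop
  → r_1 = 1.0046
beam 2: φ=90°, α=165°
  cosα=-0.9659 sinα=0.2588 | (4,2) | tMaxX 0.7661 tMaxY 0.7727 | tΔX 1.0353 tΔY 3.8637
    t=0.7661 [x] (3,2)
    t=0.7727 [y] (3,3)
    t=1.8014 [x] (2,3)
    t=2.8367 [x] (1,3)
    t=3.8719 [x] (0,3) — stop
  → r_2 = 3.8719
beam 3: φ=180°, α=255°
  cosα=-0.2588 sinα=-0.9659 | (4,2) | tMaxX 2.8591 tMaxY 0.8282 | tΔX 3.8637 tΔY 1.0353
    t=0.8282 [y] (4,1)
    t=1.8635 [y] (4,0) — stop
  → r_3 = 1.8635
beam 4: φ=270°, α=345°
  cosα=0.9659 sinα=-0.2588 | (4,2) | tMaxX 0.2692 tMaxY 3.0910 | tΔX 1.0353 tΔY 3.8637
    t=0.2692 [x] (5,2)
    t=1.3044 [x] (6,2)
    t=2.3397 [x] (7,2)
    t=3.0910 [y] (7,1)
    t=3.3750 [x] (8,1) — stop
  → r_4 = 3.3750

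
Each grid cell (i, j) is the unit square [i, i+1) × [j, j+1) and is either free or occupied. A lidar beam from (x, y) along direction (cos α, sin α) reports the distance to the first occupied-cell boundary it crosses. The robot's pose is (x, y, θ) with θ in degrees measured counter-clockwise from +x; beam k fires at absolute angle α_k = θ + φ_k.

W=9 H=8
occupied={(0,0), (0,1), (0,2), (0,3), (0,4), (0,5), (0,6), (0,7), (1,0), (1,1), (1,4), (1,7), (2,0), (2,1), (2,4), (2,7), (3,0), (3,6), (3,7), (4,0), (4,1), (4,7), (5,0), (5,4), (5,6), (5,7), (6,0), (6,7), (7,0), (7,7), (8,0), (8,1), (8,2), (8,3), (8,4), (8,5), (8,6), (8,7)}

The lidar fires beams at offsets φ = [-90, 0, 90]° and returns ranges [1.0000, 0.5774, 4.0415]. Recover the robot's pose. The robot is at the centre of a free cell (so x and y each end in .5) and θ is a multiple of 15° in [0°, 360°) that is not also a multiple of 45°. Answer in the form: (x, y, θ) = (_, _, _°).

Enumerate (i+0.5, j+0.5, θ) over the 34 free cells and 16 admissible headings. For each, cast all 3 beams and compare to the given ranges.
  (6.5, 4.5, 75°): beam 1 = 1.5529 ≠ 1.0000 ✗
  (5.5, 5.5, 120°): beam 1 = 2.8868 ≠ 1.0000 ✗
  (3.5, 3.5, 105°): beam 1 = 1.9319 ≠ 1.0000 ✗
  …
  (7.5, 2.5, 30°): r_1=1.0000, r_2=0.5774, r_3=4.0415 — all match ✓
No second candidate reproduces the full scan.

(x, y, θ) = (7.5, 2.5, 30°)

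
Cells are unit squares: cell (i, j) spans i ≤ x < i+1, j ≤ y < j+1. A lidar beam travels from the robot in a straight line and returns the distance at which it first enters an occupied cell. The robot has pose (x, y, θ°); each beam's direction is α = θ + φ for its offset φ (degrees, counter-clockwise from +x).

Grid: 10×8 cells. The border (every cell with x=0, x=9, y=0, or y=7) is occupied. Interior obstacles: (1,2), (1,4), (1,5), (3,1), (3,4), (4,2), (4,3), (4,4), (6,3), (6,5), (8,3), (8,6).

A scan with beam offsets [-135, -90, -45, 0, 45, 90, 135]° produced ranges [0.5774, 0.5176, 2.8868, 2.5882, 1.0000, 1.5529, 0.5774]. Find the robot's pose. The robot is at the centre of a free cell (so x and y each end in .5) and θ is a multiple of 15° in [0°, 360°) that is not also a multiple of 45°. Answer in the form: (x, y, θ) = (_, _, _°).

Candidates: 36 free-cell centres × 16 headings = 576 poses. Raycast each; keep the one whose scan matches to 4 dp.
  (6.5, 1.5, 150°): beam 1 = 2.5882 ≠ 0.5774 ✗
  (1.5, 6.5, 345°): beam 3 = 0.5774 ≠ 2.8868 ✗
  (2.5, 2.5, 15°): beam 1 = 1.7321 ≠ 0.5774 ✗
  (6.5, 1.5, 285°): beam 1 = 1.7321 ≠ 0.5774 ✗
  …
  (2.5, 1.5, 105°): r_1=0.5774, r_2=0.5176, r_3=2.8868, r_4=2.5882, r_5=1.0000, r_6=1.5529, r_7=0.5774 — all match ✓
Only this pose fits every beam.

(x, y, θ) = (2.5, 1.5, 105°)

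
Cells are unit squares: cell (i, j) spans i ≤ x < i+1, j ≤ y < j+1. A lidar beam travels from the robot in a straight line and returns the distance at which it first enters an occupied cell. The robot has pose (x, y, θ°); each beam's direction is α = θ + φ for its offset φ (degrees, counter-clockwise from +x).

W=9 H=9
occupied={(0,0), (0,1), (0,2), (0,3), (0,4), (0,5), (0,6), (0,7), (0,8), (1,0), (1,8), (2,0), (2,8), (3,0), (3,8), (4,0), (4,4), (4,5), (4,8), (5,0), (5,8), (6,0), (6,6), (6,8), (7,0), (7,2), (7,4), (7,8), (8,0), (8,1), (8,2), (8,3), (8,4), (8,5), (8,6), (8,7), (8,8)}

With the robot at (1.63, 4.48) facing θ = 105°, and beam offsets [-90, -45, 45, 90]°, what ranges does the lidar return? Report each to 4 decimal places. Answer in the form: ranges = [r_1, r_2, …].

ranges = [2.4536, 4.0645, 0.7275, 0.6522]

beam 1: φ=-90°, α=15°
  cosα=0.9659 sinα=0.2588 | (1,4) | tMaxX 0.3831 tMaxY 2.0091 | tΔX 1.0353 tΔY 3.8637
    t=0.3831 [x] (2,4)
    t=1.4183 [x] (3,4)
    t=2.0091 [y] (3,5)
    t=2.4536 [x] (4,5) — stop
  → r_1 = 2.4536
beam 2: φ=-45°, α=60°
  cosα=0.5000 sinα=0.8660 | (1,4) | tMaxX 0.7400 tMaxY 0.6004 | tΔX 2.0000 tΔY 1.1547
    t=0.6004 [y] (1,5)
    t=0.7400 [x] (2,5)
    t=1.7551 [y] (2,6)
    t=2.7400 [x] (3,6)
    t=2.9098 [y] (3,7)
    t=4.0645 [y] (3,8) — stop
  → r_2 = 4.0645
beam 3: φ=45°, α=150°
  cosα=-0.8660 sinα=0.5000 | (1,4) | tMaxX 0.7275 tMaxY 1.0400 | tΔX 1.1547 tΔY 2.0000
    t=0.7275 [x] (0,4) — stop
  → r_3 = 0.7275
beam 4: φ=90°, α=195°
  cosα=-0.9659 sinα=-0.2588 | (1,4) | tMaxX 0.6522 tMaxY 1.8546 | tΔX 1.0353 tΔY 3.8637
    t=0.6522 [x] (0,4) — stop
  → r_4 = 0.6522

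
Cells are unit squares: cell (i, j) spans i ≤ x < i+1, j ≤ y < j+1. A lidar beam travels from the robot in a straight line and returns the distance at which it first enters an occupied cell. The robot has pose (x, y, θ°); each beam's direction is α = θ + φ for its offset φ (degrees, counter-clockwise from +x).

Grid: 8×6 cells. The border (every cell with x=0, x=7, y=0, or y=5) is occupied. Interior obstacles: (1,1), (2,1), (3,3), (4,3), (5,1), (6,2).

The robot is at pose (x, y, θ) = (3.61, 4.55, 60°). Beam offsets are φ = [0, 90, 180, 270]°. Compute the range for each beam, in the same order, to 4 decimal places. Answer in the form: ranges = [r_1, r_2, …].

beam 1: φ=0°, α=60°
  d=(0.5000,0.8660)  start (3,4)  tX=0.7800 tY=0.5196  stride 1/|dx|=2.0000 1/|dy|=1.1547
    cross y-line → (3,5), t=0.5196 (wall)
  → r_1 = 0.5196
beam 2: φ=90°, α=150°
  d=(-0.8660,0.5000)  start (3,4)  tX=0.7044 tY=0.9000  stride 1/|dx|=1.1547 1/|dy|=2.0000
    cross x-line → (2,4), t=0.7044
    cross y-line → (2,5), t=0.9000 (wall)
  → r_2 = 0.9000
beam 3: φ=180°, α=240°
  d=(-0.5000,-0.8660)  start (3,4)  tX=1.2200 tY=0.6351  stride 1/|dx|=2.0000 1/|dy|=1.1547
    cross y-line → (3,3), t=0.6351 (wall)
  → r_3 = 0.6351
beam 4: φ=270°, α=330°
  d=(0.8660,-0.5000)  start (3,4)  tX=0.4503 tY=1.1000  stride 1/|dx|=1.1547 1/|dy|=2.0000
    cross x-line → (4,4), t=0.4503
    cross y-line → (4,3), t=1.1000 (wall)
  → r_4 = 1.1000

ranges = [0.5196, 0.9000, 0.6351, 1.1000]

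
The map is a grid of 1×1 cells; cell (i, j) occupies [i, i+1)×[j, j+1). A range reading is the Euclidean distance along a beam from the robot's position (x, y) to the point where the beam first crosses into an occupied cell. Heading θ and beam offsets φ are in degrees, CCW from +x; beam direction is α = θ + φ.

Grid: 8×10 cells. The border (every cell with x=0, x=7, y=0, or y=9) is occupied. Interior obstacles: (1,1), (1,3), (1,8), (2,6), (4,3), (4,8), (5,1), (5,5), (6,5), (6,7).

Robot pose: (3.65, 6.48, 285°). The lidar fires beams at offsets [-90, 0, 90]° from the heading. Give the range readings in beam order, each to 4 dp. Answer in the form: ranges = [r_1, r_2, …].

beam 1: φ=-90°, α=195°
  d=(-0.9659,-0.2588)  start (3,6)  tX=0.6729 tY=1.8546  stride 1/|dx|=1.0353 1/|dy|=3.8637
    cross x-line → (2,6), t=0.6729 (wall)
  → r_1 = 0.6729
beam 2: φ=0°, α=285°
  d=(0.2588,-0.9659)  start (3,6)  tX=1.3523 tY=0.4969  stride 1/|dx|=3.8637 1/|dy|=1.0353
    cross y-line → (3,5), t=0.4969
    cross x-line → (4,5), t=1.3523
    cross y-line → (4,4), t=1.5322
    cross y-line → (4,3), t=2.5675 (wall)
  → r_2 = 2.5675
beam 3: φ=90°, α=15°
  d=(0.9659,0.2588)  start (3,6)  tX=0.3623 tY=2.0091  stride 1/|dx|=1.0353 1/|dy|=3.8637
    cross x-line → (4,6), t=0.3623
    cross x-line → (5,6), t=1.3976
    cross y-line → (5,7), t=2.0091
    cross x-line → (6,7), t=2.4329 (wall)
  → r_3 = 2.4329

ranges = [0.6729, 2.5675, 2.4329]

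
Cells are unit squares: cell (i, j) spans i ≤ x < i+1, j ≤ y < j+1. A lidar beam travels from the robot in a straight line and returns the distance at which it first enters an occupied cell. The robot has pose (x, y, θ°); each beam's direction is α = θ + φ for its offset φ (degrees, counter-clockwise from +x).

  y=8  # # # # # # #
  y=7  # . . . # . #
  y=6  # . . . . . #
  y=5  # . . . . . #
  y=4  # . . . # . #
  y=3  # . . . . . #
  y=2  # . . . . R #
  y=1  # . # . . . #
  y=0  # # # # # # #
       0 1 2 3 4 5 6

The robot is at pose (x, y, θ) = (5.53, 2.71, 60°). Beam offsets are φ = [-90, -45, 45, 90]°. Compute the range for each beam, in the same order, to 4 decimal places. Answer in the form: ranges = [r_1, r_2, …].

beam 1: φ=-90°, α=330°
  direction (0.8660, -0.5000); cell (5,2); t to first gridline: x 0.5427, y 1.4200 (then +1.1547 / +2.0000)
    (6,2) via x @ 0.5427  # hit
  → r_1 = 0.5427
beam 2: φ=-45°, α=15°
  direction (0.9659, 0.2588); cell (5,2); t to first gridline: x 0.4866, y 1.1205 (then +1.0353 / +3.8637)
    (6,2) via x @ 0.4866  # hit
  → r_2 = 0.4866
beam 3: φ=45°, α=105°
  direction (-0.2588, 0.9659); cell (5,2); t to first gridline: x 2.0478, y 0.3002 (then +3.8637 / +1.0353)
    (5,3) via y @ 0.3002
    (5,4) via y @ 1.3355
    (4,4) via x @ 2.0478  # hit
  → r_3 = 2.0478
beam 4: φ=90°, α=150°
  direction (-0.8660, 0.5000); cell (5,2); t to first gridline: x 0.6120, y 0.5800 (then +1.1547 / +2.0000)
    (5,3) via y @ 0.5800
    (4,3) via x @ 0.6120
    (3,3) via x @ 1.7667
    (3,4) via y @ 2.5800
    (2,4) via x @ 2.9214
    (1,4) via x @ 4.0761
    (1,5) via y @ 4.5800
    (0,5) via x @ 5.2308  # hit
  → r_4 = 5.2308

ranges = [0.5427, 0.4866, 2.0478, 5.2308]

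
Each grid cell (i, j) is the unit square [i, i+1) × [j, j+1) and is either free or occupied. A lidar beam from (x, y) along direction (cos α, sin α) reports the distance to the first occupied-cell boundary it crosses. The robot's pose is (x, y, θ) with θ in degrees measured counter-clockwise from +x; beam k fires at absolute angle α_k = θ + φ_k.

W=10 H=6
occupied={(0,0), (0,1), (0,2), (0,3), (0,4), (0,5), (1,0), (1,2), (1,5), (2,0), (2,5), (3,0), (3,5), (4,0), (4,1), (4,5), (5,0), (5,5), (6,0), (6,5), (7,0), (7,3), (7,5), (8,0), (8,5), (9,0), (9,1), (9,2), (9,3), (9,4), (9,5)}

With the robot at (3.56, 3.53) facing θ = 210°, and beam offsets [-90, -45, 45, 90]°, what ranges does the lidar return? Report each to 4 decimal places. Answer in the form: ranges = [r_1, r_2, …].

beam 1: φ=-90°, α=120°
  dir = (cos 120°, sin 120°) = (-0.5000, 0.8660); from cell (3,3)
  next x-line at t=1.1200, next y-line at t=0.5427; Δt_x=2.0000, Δt_y=1.1547
    y: enter (3,4) at t=0.5427
    x: enter (2,4) at t=1.1200
    y: enter (2,5) at t=1.6974 ← occupied
  → r_1 = 1.6974
beam 2: φ=-45°, α=165°
  dir = (cos 165°, sin 165°) = (-0.9659, 0.2588); from cell (3,3)
  next x-line at t=0.5798, next y-line at t=1.8159; Δt_x=1.0353, Δt_y=3.8637
    x: enter (2,3) at t=0.5798
    x: enter (1,3) at t=1.6150
    y: enter (1,4) at t=1.8159
    x: enter (0,4) at t=2.6503 ← occupied
  → r_2 = 2.6503
beam 3: φ=45°, α=255°
  dir = (cos 255°, sin 255°) = (-0.2588, -0.9659); from cell (3,3)
  next x-line at t=2.1637, next y-line at t=0.5487; Δt_x=3.8637, Δt_y=1.0353
    y: enter (3,2) at t=0.5487
    y: enter (3,1) at t=1.5840
    x: enter (2,1) at t=2.1637
    y: enter (2,0) at t=2.6192 ← occupied
  → r_3 = 2.6192
beam 4: φ=90°, α=300°
  dir = (cos 300°, sin 300°) = (0.5000, -0.8660); from cell (3,3)
  next x-line at t=0.8800, next y-line at t=0.6120; Δt_x=2.0000, Δt_y=1.1547
    y: enter (3,2) at t=0.6120
    x: enter (4,2) at t=0.8800
    y: enter (4,1) at t=1.7667 ← occupied
  → r_4 = 1.7667

ranges = [1.6974, 2.6503, 2.6192, 1.7667]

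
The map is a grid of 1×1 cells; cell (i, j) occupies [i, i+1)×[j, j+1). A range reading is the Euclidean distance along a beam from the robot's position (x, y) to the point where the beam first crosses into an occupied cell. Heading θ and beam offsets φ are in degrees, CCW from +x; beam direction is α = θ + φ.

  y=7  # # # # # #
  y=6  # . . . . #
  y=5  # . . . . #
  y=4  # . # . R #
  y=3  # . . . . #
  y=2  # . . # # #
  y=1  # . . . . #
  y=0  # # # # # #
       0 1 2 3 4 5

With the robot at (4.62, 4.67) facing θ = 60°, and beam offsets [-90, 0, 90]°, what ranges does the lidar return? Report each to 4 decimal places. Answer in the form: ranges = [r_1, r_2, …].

beam 1: φ=-90°, α=330°
  cosα=0.8660 sinα=-0.5000 | (4,4) | tMaxX 0.4388 tMaxY 1.3400 | tΔX 1.1547 tΔY 2.0000
    t=0.4388 [x] (5,4) — stop
  → r_1 = 0.4388
beam 2: φ=0°, α=60°
  cosα=0.5000 sinα=0.8660 | (4,4) | tMaxX 0.7600 tMaxY 0.3811 | tΔX 2.0000 tΔY 1.1547
    t=0.3811 [y] (4,5)
    t=0.7600 [x] (5,5) — stop
  → r_2 = 0.7600
beam 3: φ=90°, α=150°
  cosα=-0.8660 sinα=0.5000 | (4,4) | tMaxX 0.7159 tMaxY 0.6600 | tΔX 1.1547 tΔY 2.0000
    t=0.6600 [y] (4,5)
    t=0.7159 [x] (3,5)
    t=1.8706 [x] (2,5)
    t=2.6600 [y] (2,6)
    t=3.0253 [x] (1,6)
    t=4.1800 [x] (0,6) — stop
  → r_3 = 4.1800

ranges = [0.4388, 0.7600, 4.1800]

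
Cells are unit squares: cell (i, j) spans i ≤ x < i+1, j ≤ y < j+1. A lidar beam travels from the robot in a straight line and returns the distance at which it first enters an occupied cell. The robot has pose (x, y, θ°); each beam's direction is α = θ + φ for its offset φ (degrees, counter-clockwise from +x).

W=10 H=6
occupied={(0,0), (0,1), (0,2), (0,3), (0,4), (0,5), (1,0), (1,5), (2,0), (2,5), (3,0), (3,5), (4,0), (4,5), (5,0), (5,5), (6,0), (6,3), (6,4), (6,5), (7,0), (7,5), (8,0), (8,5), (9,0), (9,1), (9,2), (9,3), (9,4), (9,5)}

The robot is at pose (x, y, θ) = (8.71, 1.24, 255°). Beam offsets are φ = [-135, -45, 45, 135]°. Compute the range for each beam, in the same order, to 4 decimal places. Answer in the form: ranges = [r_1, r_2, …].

ranges = [3.4200, 0.4800, 0.2771, 0.3349]

beam 1: φ=-135°, α=120°
  direction (-0.5000, 0.8660); cell (8,1); t to first gridline: x 1.4200, y 0.8776 (then +2.0000 / +1.1547)
    (8,2) via y @ 0.8776
    (7,2) via x @ 1.4200
    (7,3) via y @ 2.0323
    (7,4) via y @ 3.1870
    (6,4) via x @ 3.4200  # hit
  → r_1 = 3.4200
beam 2: φ=-45°, α=210°
  direction (-0.8660, -0.5000); cell (8,1); t to first gridline: x 0.8198, y 0.4800 (then +1.1547 / +2.0000)
    (8,0) via y @ 0.4800  # hit
  → r_2 = 0.4800
beam 3: φ=45°, α=300°
  direction (0.5000, -0.8660); cell (8,1); t to first gridline: x 0.5800, y 0.2771 (then +2.0000 / +1.1547)
    (8,0) via y @ 0.2771  # hit
  → r_3 = 0.2771
beam 4: φ=135°, α=30°
  direction (0.8660, 0.5000); cell (8,1); t to first gridline: x 0.3349, y 1.5200 (then +1.1547 / +2.0000)
    (9,1) via x @ 0.3349  # hit
  → r_4 = 0.3349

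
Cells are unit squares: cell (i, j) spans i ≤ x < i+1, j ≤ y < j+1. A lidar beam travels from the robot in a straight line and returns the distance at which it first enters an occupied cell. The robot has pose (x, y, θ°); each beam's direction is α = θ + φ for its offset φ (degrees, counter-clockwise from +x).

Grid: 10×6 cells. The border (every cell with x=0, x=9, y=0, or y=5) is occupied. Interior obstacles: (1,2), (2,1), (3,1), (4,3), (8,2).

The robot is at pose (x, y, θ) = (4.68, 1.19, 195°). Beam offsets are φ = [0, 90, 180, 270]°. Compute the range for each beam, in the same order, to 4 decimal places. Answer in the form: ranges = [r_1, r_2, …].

beam 1: φ=0°, α=195°
  direction (-0.9659, -0.2588); cell (4,1); t to first gridline: x 0.7040, y 0.7341 (then +1.0353 / +3.8637)
    (3,1) via x @ 0.7040  # hit
  → r_1 = 0.7040
beam 2: φ=90°, α=285°
  direction (0.2588, -0.9659); cell (4,1); t to first gridline: x 1.2364, y 0.1967 (then +3.8637 / +1.0353)
    (4,0) via y @ 0.1967  # hit
  → r_2 = 0.1967
beam 3: φ=180°, α=15°
  direction (0.9659, 0.2588); cell (4,1); t to first gridline: x 0.3313, y 3.1296 (then +1.0353 / +3.8637)
    (5,1) via x @ 0.3313
    (6,1) via x @ 1.3666
    (7,1) via x @ 2.4018
    (7,2) via y @ 3.1296
    (8,2) via x @ 3.4371  # hit
  → r_3 = 3.4371
beam 4: φ=270°, α=105°
  direction (-0.2588, 0.9659); cell (4,1); t to first gridline: x 2.6273, y 0.8386 (then +3.8637 / +1.0353)
    (4,2) via y @ 0.8386
    (4,3) via y @ 1.8738  # hit
  → r_4 = 1.8738

ranges = [0.7040, 0.1967, 3.4371, 1.8738]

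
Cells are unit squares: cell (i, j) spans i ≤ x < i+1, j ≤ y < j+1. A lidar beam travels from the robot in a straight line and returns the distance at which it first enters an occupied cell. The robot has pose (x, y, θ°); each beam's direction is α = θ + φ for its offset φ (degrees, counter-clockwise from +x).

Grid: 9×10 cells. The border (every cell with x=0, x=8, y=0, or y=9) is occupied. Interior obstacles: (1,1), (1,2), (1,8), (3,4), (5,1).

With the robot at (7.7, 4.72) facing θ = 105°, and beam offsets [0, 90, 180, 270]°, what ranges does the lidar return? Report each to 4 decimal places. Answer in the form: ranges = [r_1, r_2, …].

ranges = [4.4310, 6.6456, 1.1591, 0.3106]

beam 1: φ=0°, α=105°
  dir = (cos 105°, sin 105°) = (-0.2588, 0.9659); from cell (7,4)
  next x-line at t=2.7046, next y-line at t=0.2899; Δt_x=3.8637, Δt_y=1.0353
    y: enter (7,5) at t=0.2899
    y: enter (7,6) at t=1.3252
    y: enter (7,7) at t=2.3604
    x: enter (6,7) at t=2.7046
    y: enter (6,8) at t=3.3957
    y: enter (6,9) at t=4.4310 ← occupied
  → r_1 = 4.4310
beam 2: φ=90°, α=195°
  dir = (cos 195°, sin 195°) = (-0.9659, -0.2588); from cell (7,4)
  next x-line at t=0.7247, next y-line at t=2.7819; Δt_x=1.0353, Δt_y=3.8637
    x: enter (6,4) at t=0.7247
    x: enter (5,4) at t=1.7600
    y: enter (5,3) at t=2.7819
    x: enter (4,3) at t=2.7952
    x: enter (3,3) at t=3.8305
    x: enter (2,3) at t=4.8658
    x: enter (1,3) at t=5.9011
    y: enter (1,2) at t=6.6456 ← occupied
  → r_2 = 6.6456
beam 3: φ=180°, α=285°
  dir = (cos 285°, sin 285°) = (0.2588, -0.9659); from cell (7,4)
  next x-line at t=1.1591, next y-line at t=0.7454; Δt_x=3.8637, Δt_y=1.0353
    y: enter (7,3) at t=0.7454
    x: enter (8,3) at t=1.1591 ← occupied
  → r_3 = 1.1591
beam 4: φ=270°, α=15°
  dir = (cos 15°, sin 15°) = (0.9659, 0.2588); from cell (7,4)
  next x-line at t=0.3106, next y-line at t=1.0818; Δt_x=1.0353, Δt_y=3.8637
    x: enter (8,4) at t=0.3106 ← occupied
  → r_4 = 0.3106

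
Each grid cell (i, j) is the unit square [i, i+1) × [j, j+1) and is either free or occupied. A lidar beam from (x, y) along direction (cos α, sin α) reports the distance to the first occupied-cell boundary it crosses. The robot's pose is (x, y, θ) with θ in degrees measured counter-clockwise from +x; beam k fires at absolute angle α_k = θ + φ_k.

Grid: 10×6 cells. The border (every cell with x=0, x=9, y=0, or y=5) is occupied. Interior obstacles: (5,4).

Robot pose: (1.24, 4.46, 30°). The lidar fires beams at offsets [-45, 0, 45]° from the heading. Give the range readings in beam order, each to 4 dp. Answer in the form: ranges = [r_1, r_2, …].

beam 1: φ=-45°, α=345°
  cosα=0.9659 sinα=-0.2588 | (1,4) | tMaxX 0.7868 tMaxY 1.7773 | tΔX 1.0353 tΔY 3.8637
    t=0.7868 [x] (2,4)
    t=1.7773 [y] (2,3)
    t=1.8221 [x] (3,3)
    t=2.8574 [x] (4,3)
    t=3.8926 [x] (5,3)
    t=4.9279 [x] (6,3)
    t=5.6410 [y] (6,2)
    t=5.9632 [x] (7,2)
    t=6.9985 [x] (8,2)
    t=8.0337 [x] (9,2) — stop
  → r_1 = 8.0337
beam 2: φ=0°, α=30°
  cosα=0.8660 sinα=0.5000 | (1,4) | tMaxX 0.8776 tMaxY 1.0800 | tΔX 1.1547 tΔY 2.0000
    t=0.8776 [x] (2,4)
    t=1.0800 [y] (2,5) — stop
  → r_2 = 1.0800
beam 3: φ=45°, α=75°
  cosα=0.2588 sinα=0.9659 | (1,4) | tMaxX 2.9364 tMaxY 0.5590 | tΔX 3.8637 tΔY 1.0353
    t=0.5590 [y] (1,5) — stop
  → r_3 = 0.5590

ranges = [8.0337, 1.0800, 0.5590]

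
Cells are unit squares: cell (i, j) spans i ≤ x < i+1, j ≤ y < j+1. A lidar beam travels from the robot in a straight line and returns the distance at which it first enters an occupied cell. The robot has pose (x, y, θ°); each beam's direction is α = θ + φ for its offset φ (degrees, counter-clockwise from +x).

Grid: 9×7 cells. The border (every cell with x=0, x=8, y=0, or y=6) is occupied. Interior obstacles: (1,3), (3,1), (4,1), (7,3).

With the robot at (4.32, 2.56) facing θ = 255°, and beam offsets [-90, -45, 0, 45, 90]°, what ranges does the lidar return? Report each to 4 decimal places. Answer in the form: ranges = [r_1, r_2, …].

beam 1: φ=-90°, α=165°
  direction (-0.9659, 0.2588); cell (4,2); t to first gridline: x 0.3313, y 1.7000 (then +1.0353 / +3.8637)
    (3,2) via x @ 0.3313
    (2,2) via x @ 1.3666
    (2,3) via y @ 1.7000
    (1,3) via x @ 2.4018  # hit
  → r_1 = 2.4018
beam 2: φ=-45°, α=210°
  direction (-0.8660, -0.5000); cell (4,2); t to first gridline: x 0.3695, y 1.1200 (then +1.1547 / +2.0000)
    (3,2) via x @ 0.3695
    (3,1) via y @ 1.1200  # hit
  → r_2 = 1.1200
beam 3: φ=0°, α=255°
  direction (-0.2588, -0.9659); cell (4,2); t to first gridline: x 1.2364, y 0.5798 (then +3.8637 / +1.0353)
    (4,1) via y @ 0.5798  # hit
  → r_3 = 0.5798
beam 4: φ=45°, α=300°
  direction (0.5000, -0.8660); cell (4,2); t to first gridline: x 1.3600, y 0.6466 (then +2.0000 / +1.1547)
    (4,1) via y @ 0.6466  # hit
  → r_4 = 0.6466
beam 5: φ=90°, α=345°
  direction (0.9659, -0.2588); cell (4,2); t to first gridline: x 0.7040, y 2.1637 (then +1.0353 / +3.8637)
    (5,2) via x @ 0.7040
    (6,2) via x @ 1.7393
    (6,1) via y @ 2.1637
    (7,1) via x @ 2.7745
    (8,1) via x @ 3.8098  # hit
  → r_5 = 3.8098

ranges = [2.4018, 1.1200, 0.5798, 0.6466, 3.8098]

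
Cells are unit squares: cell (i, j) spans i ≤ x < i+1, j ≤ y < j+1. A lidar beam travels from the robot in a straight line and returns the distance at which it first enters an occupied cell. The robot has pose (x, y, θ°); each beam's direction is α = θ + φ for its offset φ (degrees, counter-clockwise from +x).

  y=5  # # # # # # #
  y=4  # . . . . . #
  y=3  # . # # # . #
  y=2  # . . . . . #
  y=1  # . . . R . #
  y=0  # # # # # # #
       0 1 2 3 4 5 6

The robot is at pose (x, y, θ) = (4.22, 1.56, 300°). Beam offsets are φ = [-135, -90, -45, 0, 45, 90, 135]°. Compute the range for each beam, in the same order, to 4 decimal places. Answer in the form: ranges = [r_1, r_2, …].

ranges = [3.3336, 1.1200, 0.5798, 0.6466, 1.8428, 2.0554, 1.4908]

beam 1: φ=-135°, α=165°
  d=(-0.9659,0.2588)  start (4,1)  tX=0.2278 tY=1.7000  stride 1/|dx|=1.0353 1/|dy|=3.8637
    cross x-line → (3,1), t=0.2278
    cross x-line → (2,1), t=1.2630
    cross y-line → (2,2), t=1.7000
    cross x-line → (1,2), t=2.2983
    cross x-line → (0,2), t=3.3336 (wall)
  → r_1 = 3.3336
beam 2: φ=-90°, α=210°
  d=(-0.8660,-0.5000)  start (4,1)  tX=0.2540 tY=1.1200  stride 1/|dx|=1.1547 1/|dy|=2.0000
    cross x-line → (3,1), t=0.2540
    cross y-line → (3,0), t=1.1200 (wall)
  → r_2 = 1.1200
beam 3: φ=-45°, α=255°
  d=(-0.2588,-0.9659)  start (4,1)  tX=0.8500 tY=0.5798  stride 1/|dx|=3.8637 1/|dy|=1.0353
    cross y-line → (4,0), t=0.5798 (wall)
  → r_3 = 0.5798
beam 4: φ=0°, α=300°
  d=(0.5000,-0.8660)  start (4,1)  tX=1.5600 tY=0.6466  stride 1/|dx|=2.0000 1/|dy|=1.1547
    cross y-line → (4,0), t=0.6466 (wall)
  → r_4 = 0.6466
beam 5: φ=45°, α=345°
  d=(0.9659,-0.2588)  start (4,1)  tX=0.8075 tY=2.1637  stride 1/|dx|=1.0353 1/|dy|=3.8637
    cross x-line → (5,1), t=0.8075
    cross x-line → (6,1), t=1.8428 (wall)
  → r_5 = 1.8428
beam 6: φ=90°, α=30°
  d=(0.8660,0.5000)  start (4,1)  tX=0.9007 tY=0.8800  stride 1/|dx|=1.1547 1/|dy|=2.0000
    cross y-line → (4,2), t=0.8800
    cross x-line → (5,2), t=0.9007
    cross x-line → (6,2), t=2.0554 (wall)
  → r_6 = 2.0554
beam 7: φ=135°, α=75°
  d=(0.2588,0.9659)  start (4,1)  tX=3.0137 tY=0.4555  stride 1/|dx|=3.8637 1/|dy|=1.0353
    cross y-line → (4,2), t=0.4555
    cross y-line → (4,3), t=1.4908 (wall)
  → r_7 = 1.4908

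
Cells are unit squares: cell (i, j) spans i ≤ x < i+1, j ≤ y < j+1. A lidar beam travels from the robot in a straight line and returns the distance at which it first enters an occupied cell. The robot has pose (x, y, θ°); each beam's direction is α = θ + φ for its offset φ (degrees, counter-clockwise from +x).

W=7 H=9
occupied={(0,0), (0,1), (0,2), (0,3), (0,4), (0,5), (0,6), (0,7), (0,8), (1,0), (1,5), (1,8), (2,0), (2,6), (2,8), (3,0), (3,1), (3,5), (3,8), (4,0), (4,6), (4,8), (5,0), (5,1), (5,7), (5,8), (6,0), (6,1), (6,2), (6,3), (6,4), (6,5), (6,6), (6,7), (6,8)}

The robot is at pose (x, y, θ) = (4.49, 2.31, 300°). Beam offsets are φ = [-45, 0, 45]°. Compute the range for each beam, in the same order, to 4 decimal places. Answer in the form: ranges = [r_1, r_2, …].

beam 1: φ=-45°, α=255°
  d=(-0.2588,-0.9659)  start (4,2)  tX=1.8932 tY=0.3209  stride 1/|dx|=3.8637 1/|dy|=1.0353
    cross y-line → (4,1), t=0.3209
    cross y-line → (4,0), t=1.3562 (wall)
  → r_1 = 1.3562
beam 2: φ=0°, α=300°
  d=(0.5000,-0.8660)  start (4,2)  tX=1.0200 tY=0.3580  stride 1/|dx|=2.0000 1/|dy|=1.1547
    cross y-line → (4,1), t=0.3580
    cross x-line → (5,1), t=1.0200 (wall)
  → r_2 = 1.0200
beam 3: φ=45°, α=345°
  d=(0.9659,-0.2588)  start (4,2)  tX=0.5280 tY=1.1977  stride 1/|dx|=1.0353 1/|dy|=3.8637
    cross x-line → (5,2), t=0.5280
    cross y-line → (5,1), t=1.1977 (wall)
  → r_3 = 1.1977

ranges = [1.3562, 1.0200, 1.1977]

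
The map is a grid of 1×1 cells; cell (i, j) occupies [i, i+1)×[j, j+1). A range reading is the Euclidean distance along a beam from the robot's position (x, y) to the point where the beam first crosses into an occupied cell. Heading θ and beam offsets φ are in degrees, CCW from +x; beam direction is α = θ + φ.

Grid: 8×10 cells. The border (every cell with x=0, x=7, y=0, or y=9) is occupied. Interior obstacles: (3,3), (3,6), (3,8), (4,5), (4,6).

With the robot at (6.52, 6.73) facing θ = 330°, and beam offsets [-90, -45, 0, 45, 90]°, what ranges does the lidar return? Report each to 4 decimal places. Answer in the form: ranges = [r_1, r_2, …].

ranges = [6.6164, 1.8546, 0.5543, 0.4969, 0.9600]

beam 1: φ=-90°, α=240°
  dir = (cos 240°, sin 240°) = (-0.5000, -0.8660); from cell (6,6)
  next x-line at t=1.0400, next y-line at t=0.8429; Δt_x=2.0000, Δt_y=1.1547
    y: enter (6,5) at t=0.8429
    x: enter (5,5) at t=1.0400
    y: enter (5,4) at t=1.9976
    x: enter (4,4) at t=3.0400
    y: enter (4,3) at t=3.1523
    y: enter (4,2) at t=4.3070
    x: enter (3,2) at t=5.0400
    y: enter (3,1) at t=5.4617
    y: enter (3,0) at t=6.6164 ← occupied
  → r_1 = 6.6164
beam 2: φ=-45°, α=285°
  dir = (cos 285°, sin 285°) = (0.2588, -0.9659); from cell (6,6)
  next x-line at t=1.8546, next y-line at t=0.7558; Δt_x=3.8637, Δt_y=1.0353
    y: enter (6,5) at t=0.7558
    y: enter (6,4) at t=1.7910
    x: enter (7,4) at t=1.8546 ← occupied
  → r_2 = 1.8546
beam 3: φ=0°, α=330°
  dir = (cos 330°, sin 330°) = (0.8660, -0.5000); from cell (6,6)
  next x-line at t=0.5543, next y-line at t=1.4600; Δt_x=1.1547, Δt_y=2.0000
    x: enter (7,6) at t=0.5543 ← occupied
  → r_3 = 0.5543
beam 4: φ=45°, α=15°
  dir = (cos 15°, sin 15°) = (0.9659, 0.2588); from cell (6,6)
  next x-line at t=0.4969, next y-line at t=1.0432; Δt_x=1.0353, Δt_y=3.8637
    x: enter (7,6) at t=0.4969 ← occupied
  → r_4 = 0.4969
beam 5: φ=90°, α=60°
  dir = (cos 60°, sin 60°) = (0.5000, 0.8660); from cell (6,6)
  next x-line at t=0.9600, next y-line at t=0.3118; Δt_x=2.0000, Δt_y=1.1547
    y: enter (6,7) at t=0.3118
    x: enter (7,7) at t=0.9600 ← occupied
  → r_5 = 0.9600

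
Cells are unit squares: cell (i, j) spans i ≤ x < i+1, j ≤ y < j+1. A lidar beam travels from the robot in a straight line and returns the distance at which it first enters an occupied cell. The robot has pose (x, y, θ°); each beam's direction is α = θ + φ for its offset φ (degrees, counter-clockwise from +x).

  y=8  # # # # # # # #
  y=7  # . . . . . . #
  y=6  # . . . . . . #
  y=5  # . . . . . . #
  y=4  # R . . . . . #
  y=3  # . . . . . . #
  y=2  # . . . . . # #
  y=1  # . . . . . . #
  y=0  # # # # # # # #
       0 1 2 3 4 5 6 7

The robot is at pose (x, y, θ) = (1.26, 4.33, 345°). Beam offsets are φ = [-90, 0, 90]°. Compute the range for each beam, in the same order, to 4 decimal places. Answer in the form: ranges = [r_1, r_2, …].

beam 1: φ=-90°, α=255°
  dir = (cos 255°, sin 255°) = (-0.2588, -0.9659); from cell (1,4)
  next x-line at t=1.0046, next y-line at t=0.3416; Δt_x=3.8637, Δt_y=1.0353
    y: enter (1,3) at t=0.3416
    x: enter (0,3) at t=1.0046 ← occupied
  → r_1 = 1.0046
beam 2: φ=0°, α=345°
  dir = (cos 345°, sin 345°) = (0.9659, -0.2588); from cell (1,4)
  next x-line at t=0.7661, next y-line at t=1.2750; Δt_x=1.0353, Δt_y=3.8637
    x: enter (2,4) at t=0.7661
    y: enter (2,3) at t=1.2750
    x: enter (3,3) at t=1.8014
    x: enter (4,3) at t=2.8367
    x: enter (5,3) at t=3.8719
    x: enter (6,3) at t=4.9072
    y: enter (6,2) at t=5.1387 ← occupied
  → r_2 = 5.1387
beam 3: φ=90°, α=75°
  dir = (cos 75°, sin 75°) = (0.2588, 0.9659); from cell (1,4)
  next x-line at t=2.8591, next y-line at t=0.6936; Δt_x=3.8637, Δt_y=1.0353
    y: enter (1,5) at t=0.6936
    y: enter (1,6) at t=1.7289
    y: enter (1,7) at t=2.7642
    x: enter (2,7) at t=2.8591
    y: enter (2,8) at t=3.7995 ← occupied
  → r_3 = 3.7995

ranges = [1.0046, 5.1387, 3.7995]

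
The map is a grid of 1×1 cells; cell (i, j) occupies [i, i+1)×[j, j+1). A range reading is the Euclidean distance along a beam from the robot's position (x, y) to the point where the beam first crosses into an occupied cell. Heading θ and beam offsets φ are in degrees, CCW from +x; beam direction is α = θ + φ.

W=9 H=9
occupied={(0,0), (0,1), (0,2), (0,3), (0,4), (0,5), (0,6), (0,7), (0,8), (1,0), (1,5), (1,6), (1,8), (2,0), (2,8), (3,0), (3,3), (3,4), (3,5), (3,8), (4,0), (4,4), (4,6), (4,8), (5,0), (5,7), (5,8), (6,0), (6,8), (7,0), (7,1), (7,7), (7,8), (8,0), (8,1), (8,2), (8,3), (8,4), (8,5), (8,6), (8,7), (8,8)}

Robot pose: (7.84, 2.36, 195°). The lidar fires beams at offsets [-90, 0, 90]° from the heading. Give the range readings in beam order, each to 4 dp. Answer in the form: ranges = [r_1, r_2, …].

ranges = [5.8390, 5.2546, 0.3727]

beam 1: φ=-90°, α=105°
  cosα=-0.2588 sinα=0.9659 | (7,2) | tMaxX 3.2455 tMaxY 0.6626 | tΔX 3.8637 tΔY 1.0353
    t=0.6626 [y] (7,3)
    t=1.6979 [y] (7,4)
    t=2.7331 [y] (7,5)
    t=3.2455 [x] (6,5)
    t=3.7684 [y] (6,6)
    t=4.8037 [y] (6,7)
    t=5.8390 [y] (6,8) — stop
  → r_1 = 5.8390
beam 2: φ=0°, α=195°
  cosα=-0.9659 sinα=-0.2588 | (7,2) | tMaxX 0.8696 tMaxY 1.3909 | tΔX 1.0353 tΔY 3.8637
    t=0.8696 [x] (6,2)
    t=1.3909 [y] (6,1)
    t=1.9049 [x] (5,1)
    t=2.9402 [x] (4,1)
    t=3.9755 [x] (3,1)
    t=5.0107 [x] (2,1)
    t=5.2546 [y] (2,0) — stop
  → r_2 = 5.2546
beam 3: φ=90°, α=285°
  cosα=0.2588 sinα=-0.9659 | (7,2) | tMaxX 0.6182 tMaxY 0.3727 | tΔX 3.8637 tΔY 1.0353
    t=0.3727 [y] (7,1) — stop
  → r_3 = 0.3727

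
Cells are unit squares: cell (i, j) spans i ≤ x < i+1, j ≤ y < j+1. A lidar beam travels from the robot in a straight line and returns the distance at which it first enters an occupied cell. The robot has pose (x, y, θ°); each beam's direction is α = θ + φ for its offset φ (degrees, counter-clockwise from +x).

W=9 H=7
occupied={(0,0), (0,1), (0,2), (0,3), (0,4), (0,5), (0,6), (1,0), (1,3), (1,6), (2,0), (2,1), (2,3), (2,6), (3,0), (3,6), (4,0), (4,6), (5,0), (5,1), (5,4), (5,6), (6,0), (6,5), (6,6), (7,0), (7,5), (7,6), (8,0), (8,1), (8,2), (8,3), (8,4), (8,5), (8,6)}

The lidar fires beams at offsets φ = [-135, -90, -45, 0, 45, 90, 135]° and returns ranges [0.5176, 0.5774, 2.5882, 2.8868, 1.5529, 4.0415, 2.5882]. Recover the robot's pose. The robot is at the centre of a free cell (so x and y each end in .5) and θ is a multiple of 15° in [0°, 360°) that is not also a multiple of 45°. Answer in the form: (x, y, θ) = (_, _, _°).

(x, y, θ) = (5.5, 2.5, 30°)

The pose lattice has 28·16 = 448 candidates. Test each by forward raycasting.
  (3.5, 1.5, 300°): beam 3 = 0.5176 ≠ 2.5882 ✗
  (3.5, 2.5, 15°): beam 1 = 1.0000 ≠ 0.5176 ✗
  (6.5, 3.5, 15°): beam 1 = 1.7321 ≠ 0.5176 ✗
  (2.5, 2.5, 75°): beam 1 = 0.5774 ≠ 0.5176 ✗
  …
  (5.5, 2.5, 30°): r_1=0.5176, r_2=0.5774, r_3=2.5882, r_4=2.8868, r_5=1.5529, r_6=4.0415, r_7=2.5882 — all match ✓
No second candidate reproduces the full scan.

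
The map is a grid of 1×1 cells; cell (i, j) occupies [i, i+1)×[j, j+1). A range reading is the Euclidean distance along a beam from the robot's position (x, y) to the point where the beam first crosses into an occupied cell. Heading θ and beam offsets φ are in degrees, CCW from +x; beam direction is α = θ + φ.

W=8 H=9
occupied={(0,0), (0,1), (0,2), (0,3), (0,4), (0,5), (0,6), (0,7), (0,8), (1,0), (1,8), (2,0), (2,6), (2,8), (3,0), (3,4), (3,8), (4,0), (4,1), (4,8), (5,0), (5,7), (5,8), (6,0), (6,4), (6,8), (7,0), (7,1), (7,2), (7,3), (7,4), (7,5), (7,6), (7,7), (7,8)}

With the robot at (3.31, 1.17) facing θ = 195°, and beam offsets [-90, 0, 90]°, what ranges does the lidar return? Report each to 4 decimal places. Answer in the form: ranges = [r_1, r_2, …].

ranges = [5.0004, 0.6568, 0.1760]

beam 1: φ=-90°, α=105°
  dir = (cos 105°, sin 105°) = (-0.2588, 0.9659); from cell (3,1)
  next x-line at t=1.1977, next y-line at t=0.8593; Δt_x=3.8637, Δt_y=1.0353
    y: enter (3,2) at t=0.8593
    x: enter (2,2) at t=1.1977
    y: enter (2,3) at t=1.8946
    y: enter (2,4) at t=2.9298
    y: enter (2,5) at t=3.9651
    y: enter (2,6) at t=5.0004 ← occupied
  → r_1 = 5.0004
beam 2: φ=0°, α=195°
  dir = (cos 195°, sin 195°) = (-0.9659, -0.2588); from cell (3,1)
  next x-line at t=0.3209, next y-line at t=0.6568; Δt_x=1.0353, Δt_y=3.8637
    x: enter (2,1) at t=0.3209
    y: enter (2,0) at t=0.6568 ← occupied
  → r_2 = 0.6568
beam 3: φ=90°, α=285°
  dir = (cos 285°, sin 285°) = (0.2588, -0.9659); from cell (3,1)
  next x-line at t=2.6660, next y-line at t=0.1760; Δt_x=3.8637, Δt_y=1.0353
    y: enter (3,0) at t=0.1760 ← occupied
  → r_3 = 0.1760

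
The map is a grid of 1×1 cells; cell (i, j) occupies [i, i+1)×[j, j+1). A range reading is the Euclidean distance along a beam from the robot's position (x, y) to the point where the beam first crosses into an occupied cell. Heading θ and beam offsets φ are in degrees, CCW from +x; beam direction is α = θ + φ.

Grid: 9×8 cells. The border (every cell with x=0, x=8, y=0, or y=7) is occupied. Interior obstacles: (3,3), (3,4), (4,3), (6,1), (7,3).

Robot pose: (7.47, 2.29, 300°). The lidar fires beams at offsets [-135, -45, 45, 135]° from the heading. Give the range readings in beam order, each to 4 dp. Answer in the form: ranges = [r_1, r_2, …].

beam 1: φ=-135°, α=165°
  direction (-0.9659, 0.2588); cell (7,2); t to first gridline: x 0.4866, y 2.7432 (then +1.0353 / +3.8637)
    (6,2) via x @ 0.4866
    (5,2) via x @ 1.5219
    (4,2) via x @ 2.5571
    (4,3) via y @ 2.7432  # hit
  → r_1 = 2.7432
beam 2: φ=-45°, α=255°
  direction (-0.2588, -0.9659); cell (7,2); t to first gridline: x 1.8159, y 0.3002 (then +3.8637 / +1.0353)
    (7,1) via y @ 0.3002
    (7,0) via y @ 1.3355  # hit
  → r_2 = 1.3355
beam 3: φ=45°, α=345°
  direction (0.9659, -0.2588); cell (7,2); t to first gridline: x 0.5487, y 1.1205 (then +1.0353 / +3.8637)
    (8,2) via x @ 0.5487  # hit
  → r_3 = 0.5487
beam 4: φ=135°, α=75°
  direction (0.2588, 0.9659); cell (7,2); t to first gridline: x 2.0478, y 0.7350 (then +3.8637 / +1.0353)
    (7,3) via y @ 0.7350  # hit
  → r_4 = 0.7350

ranges = [2.7432, 1.3355, 0.5487, 0.7350]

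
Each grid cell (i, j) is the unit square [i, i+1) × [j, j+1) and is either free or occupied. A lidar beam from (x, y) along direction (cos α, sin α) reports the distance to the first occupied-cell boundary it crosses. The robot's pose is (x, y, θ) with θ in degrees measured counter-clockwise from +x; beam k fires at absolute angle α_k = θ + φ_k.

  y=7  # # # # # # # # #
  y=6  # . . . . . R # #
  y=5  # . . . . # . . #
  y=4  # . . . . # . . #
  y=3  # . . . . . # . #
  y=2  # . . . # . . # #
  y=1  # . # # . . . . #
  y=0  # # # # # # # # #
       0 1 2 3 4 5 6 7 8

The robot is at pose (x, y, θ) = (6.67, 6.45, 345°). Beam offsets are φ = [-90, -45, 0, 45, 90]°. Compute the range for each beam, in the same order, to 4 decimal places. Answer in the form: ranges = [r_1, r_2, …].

beam 1: φ=-90°, α=255°
  direction (-0.2588, -0.9659); cell (6,6); t to first gridline: x 2.5887, y 0.4659 (then +3.8637 / +1.0353)
    (6,5) via y @ 0.4659
    (6,4) via y @ 1.5012
    (6,3) via y @ 2.5364  # hit
  → r_1 = 2.5364
beam 2: φ=-45°, α=300°
  direction (0.5000, -0.8660); cell (6,6); t to first gridline: x 0.6600, y 0.5196 (then +2.0000 / +1.1547)
    (6,5) via y @ 0.5196
    (7,5) via x @ 0.6600
    (7,4) via y @ 1.6743
    (8,4) via x @ 2.6600  # hit
  → r_2 = 2.6600
beam 3: φ=0°, α=345°
  direction (0.9659, -0.2588); cell (6,6); t to first gridline: x 0.3416, y 1.7387 (then +1.0353 / +3.8637)
    (7,6) via x @ 0.3416  # hit
  → r_3 = 0.3416
beam 4: φ=45°, α=30°
  direction (0.8660, 0.5000); cell (6,6); t to first gridline: x 0.3811, y 1.1000 (then +1.1547 / +2.0000)
    (7,6) via x @ 0.3811  # hit
  → r_4 = 0.3811
beam 5: φ=90°, α=75°
  direction (0.2588, 0.9659); cell (6,6); t to first gridline: x 1.2750, y 0.5694 (then +3.8637 / +1.0353)
    (6,7) via y @ 0.5694  # hit
  → r_5 = 0.5694

ranges = [2.5364, 2.6600, 0.3416, 0.3811, 0.5694]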